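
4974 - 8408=-3434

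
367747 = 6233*59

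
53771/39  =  53771/39  =  1378.74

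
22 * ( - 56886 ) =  - 1251492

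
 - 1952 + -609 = - 2561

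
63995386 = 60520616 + 3474770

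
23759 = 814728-790969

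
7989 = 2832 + 5157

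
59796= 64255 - 4459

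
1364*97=132308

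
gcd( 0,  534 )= 534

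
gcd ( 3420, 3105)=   45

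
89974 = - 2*(  -  44987 )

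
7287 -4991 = 2296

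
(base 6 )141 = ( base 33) 1s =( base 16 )3D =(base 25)2b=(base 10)61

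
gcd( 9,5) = 1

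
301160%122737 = 55686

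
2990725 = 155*19295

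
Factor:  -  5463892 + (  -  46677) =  - 53^1*173^1*601^1 = -  5510569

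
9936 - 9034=902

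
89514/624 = 143 + 47/104  =  143.45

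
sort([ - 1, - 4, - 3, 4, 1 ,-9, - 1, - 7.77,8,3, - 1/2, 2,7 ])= [ - 9, - 7.77, - 4  , - 3, - 1, - 1 ,  -  1/2,  1, 2, 3,4, 7, 8 ]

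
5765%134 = 3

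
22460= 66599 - 44139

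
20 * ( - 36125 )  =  -722500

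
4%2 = 0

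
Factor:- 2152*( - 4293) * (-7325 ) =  - 2^3*3^4*5^2*53^1 * 269^1*293^1 = -67672276200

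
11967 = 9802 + 2165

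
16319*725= 11831275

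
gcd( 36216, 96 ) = 24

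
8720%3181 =2358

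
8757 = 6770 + 1987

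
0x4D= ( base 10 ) 77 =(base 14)57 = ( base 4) 1031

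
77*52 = 4004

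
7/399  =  1/57 = 0.02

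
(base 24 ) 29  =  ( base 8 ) 71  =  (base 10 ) 57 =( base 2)111001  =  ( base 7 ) 111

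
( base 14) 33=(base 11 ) 41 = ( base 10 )45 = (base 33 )1c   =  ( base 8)55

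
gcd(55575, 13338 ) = 2223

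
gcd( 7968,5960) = 8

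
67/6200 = 67/6200 = 0.01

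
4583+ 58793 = 63376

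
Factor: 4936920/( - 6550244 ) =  - 2^1 * 3^1*5^1 * 137^ ( - 1)*11953^( -1)* 41141^1= - 1234230/1637561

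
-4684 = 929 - 5613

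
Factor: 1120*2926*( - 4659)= - 15268102080 = - 2^6*3^1*5^1*7^2*11^1*19^1*1553^1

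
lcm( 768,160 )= 3840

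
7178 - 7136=42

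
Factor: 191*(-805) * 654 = - 2^1*3^1 * 5^1*7^1*23^1*109^1*191^1  =  - 100555770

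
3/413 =3/413 = 0.01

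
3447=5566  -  2119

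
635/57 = 635/57 = 11.14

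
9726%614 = 516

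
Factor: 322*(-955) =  - 2^1*  5^1*7^1*23^1 * 191^1 = - 307510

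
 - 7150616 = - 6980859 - 169757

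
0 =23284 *0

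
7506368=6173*1216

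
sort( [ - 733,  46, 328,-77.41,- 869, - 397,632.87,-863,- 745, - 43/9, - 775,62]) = [ - 869,  -  863, -775, - 745, - 733, - 397, - 77.41, - 43/9,46,62, 328, 632.87]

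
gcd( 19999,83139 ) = 7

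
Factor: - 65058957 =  - 3^4 * 43^1* 18679^1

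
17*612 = 10404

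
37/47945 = 37/47945 = 0.00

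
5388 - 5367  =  21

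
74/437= 74/437 =0.17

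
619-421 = 198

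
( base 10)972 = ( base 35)RR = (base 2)1111001100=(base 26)1BA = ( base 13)59A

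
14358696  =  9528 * 1507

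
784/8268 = 196/2067 = 0.09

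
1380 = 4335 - 2955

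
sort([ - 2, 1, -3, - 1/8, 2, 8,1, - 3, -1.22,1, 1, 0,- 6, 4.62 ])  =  [ - 6, - 3, - 3, - 2, - 1.22, - 1/8, 0,1, 1, 1, 1,2, 4.62, 8] 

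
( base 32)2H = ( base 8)121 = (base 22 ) 3F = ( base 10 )81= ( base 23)3c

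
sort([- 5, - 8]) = [ - 8, -5]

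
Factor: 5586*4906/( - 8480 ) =-2^( - 3) *3^1 * 5^ ( - 1)*7^2*11^1*19^1*53^(-1)*223^1 = - 6851229/2120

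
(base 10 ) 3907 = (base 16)F43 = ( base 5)111112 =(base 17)D8E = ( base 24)6IJ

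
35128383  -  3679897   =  31448486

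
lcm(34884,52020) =2965140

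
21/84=1/4 = 0.25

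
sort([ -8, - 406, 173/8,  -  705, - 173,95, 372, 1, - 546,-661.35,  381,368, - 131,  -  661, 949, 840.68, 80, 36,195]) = [  -  705,  -  661.35, - 661, - 546,  -  406, - 173,-131,- 8, 1 , 173/8, 36, 80, 95,195,368, 372, 381,840.68, 949] 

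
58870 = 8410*7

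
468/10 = 46+4/5 = 46.80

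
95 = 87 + 8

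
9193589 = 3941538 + 5252051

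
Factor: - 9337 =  - 9337^1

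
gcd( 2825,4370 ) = 5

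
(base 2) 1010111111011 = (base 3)21201102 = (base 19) fb3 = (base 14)209d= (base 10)5627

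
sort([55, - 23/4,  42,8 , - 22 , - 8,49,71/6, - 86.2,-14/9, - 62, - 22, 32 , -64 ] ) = [  -  86.2, - 64, - 62, - 22, - 22,-8, - 23/4, - 14/9,  8, 71/6, 32, 42, 49,  55 ]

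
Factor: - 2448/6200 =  - 306/775 = - 2^1*3^2*5^( - 2 )*17^1*31^( - 1)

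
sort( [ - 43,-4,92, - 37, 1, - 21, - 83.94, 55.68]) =[ - 83.94, - 43, -37,- 21,  -  4, 1,55.68,92]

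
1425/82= 17+ 31/82  =  17.38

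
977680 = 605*1616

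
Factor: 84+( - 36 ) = 2^4*3^1 = 48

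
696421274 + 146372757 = 842794031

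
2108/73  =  28 + 64/73 = 28.88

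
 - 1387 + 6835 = 5448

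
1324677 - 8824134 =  - 7499457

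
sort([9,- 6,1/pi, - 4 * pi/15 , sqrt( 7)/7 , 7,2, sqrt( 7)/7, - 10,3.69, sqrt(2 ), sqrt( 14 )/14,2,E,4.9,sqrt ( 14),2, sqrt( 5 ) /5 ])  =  [-10,  -  6,-4 * pi/15,sqrt ( 14 ) /14,1/pi, sqrt ( 7)/7,sqrt ( 7)/7 , sqrt( 5 ) /5,sqrt(2) , 2, 2, 2, E, 3.69,sqrt(14),4.9, 7, 9]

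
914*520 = 475280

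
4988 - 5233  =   - 245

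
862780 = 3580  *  241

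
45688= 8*5711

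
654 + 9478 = 10132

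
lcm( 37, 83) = 3071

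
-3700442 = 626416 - 4326858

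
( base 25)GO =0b110101000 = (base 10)424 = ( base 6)1544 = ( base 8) 650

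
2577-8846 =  - 6269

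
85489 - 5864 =79625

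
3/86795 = 3/86795 = 0.00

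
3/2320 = 3/2320 = 0.00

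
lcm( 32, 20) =160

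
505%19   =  11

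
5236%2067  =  1102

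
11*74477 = 819247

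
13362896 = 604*22124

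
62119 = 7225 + 54894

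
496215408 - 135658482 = 360556926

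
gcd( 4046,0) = 4046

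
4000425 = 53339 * 75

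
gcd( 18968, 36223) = 1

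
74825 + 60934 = 135759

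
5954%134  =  58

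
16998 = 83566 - 66568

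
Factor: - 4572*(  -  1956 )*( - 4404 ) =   -  2^6*3^4*127^1*163^1  *  367^1 = - 39384232128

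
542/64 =8 + 15/32 = 8.47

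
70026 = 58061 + 11965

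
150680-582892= - 432212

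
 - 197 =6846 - 7043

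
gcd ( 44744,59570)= 14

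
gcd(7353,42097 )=43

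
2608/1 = 2608 = 2608.00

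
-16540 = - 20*827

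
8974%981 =145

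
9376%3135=3106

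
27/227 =27/227 =0.12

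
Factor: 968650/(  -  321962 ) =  - 5^2 * 19373^1*160981^( - 1 )  =  - 484325/160981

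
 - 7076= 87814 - 94890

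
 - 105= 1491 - 1596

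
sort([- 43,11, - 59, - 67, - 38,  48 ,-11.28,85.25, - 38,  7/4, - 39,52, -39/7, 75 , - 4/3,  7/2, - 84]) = [ - 84 ,- 67, - 59, - 43,-39, - 38,-38  ,-11.28, - 39/7, - 4/3, 7/4,  7/2 , 11,48,  52, 75,85.25 ] 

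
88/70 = 1+ 9/35 = 1.26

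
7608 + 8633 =16241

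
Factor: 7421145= 3^1*5^1*494743^1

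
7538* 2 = 15076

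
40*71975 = 2879000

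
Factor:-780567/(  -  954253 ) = 3^1 * 260189^1*954253^( - 1)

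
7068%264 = 204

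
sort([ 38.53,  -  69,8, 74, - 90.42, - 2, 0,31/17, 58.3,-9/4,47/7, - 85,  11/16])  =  [ - 90.42, - 85, - 69, - 9/4, - 2, 0,  11/16, 31/17,47/7,8, 38.53,58.3, 74] 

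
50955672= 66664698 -15709026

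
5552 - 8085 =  - 2533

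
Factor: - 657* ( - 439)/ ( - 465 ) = -96141/155 = - 3^1*5^ ( - 1 )*31^( - 1)* 73^1*439^1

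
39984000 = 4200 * 9520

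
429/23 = 18 + 15/23 = 18.65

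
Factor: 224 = 2^5 *7^1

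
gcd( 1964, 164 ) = 4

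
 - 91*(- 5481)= 498771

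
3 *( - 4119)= -12357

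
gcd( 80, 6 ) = 2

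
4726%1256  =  958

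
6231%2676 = 879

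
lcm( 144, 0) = 0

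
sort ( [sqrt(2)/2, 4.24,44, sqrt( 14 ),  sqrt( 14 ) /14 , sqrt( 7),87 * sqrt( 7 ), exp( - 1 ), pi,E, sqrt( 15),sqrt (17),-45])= [-45,sqrt( 14)/14, exp( - 1 ),  sqrt( 2 ) /2, sqrt ( 7) , E,pi,sqrt(14 ),sqrt( 15),  sqrt( 17), 4.24,44, 87 * sqrt( 7 ) ]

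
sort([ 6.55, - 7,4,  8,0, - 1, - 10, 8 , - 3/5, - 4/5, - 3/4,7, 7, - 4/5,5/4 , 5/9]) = [ - 10,-7, - 1,  -  4/5, - 4/5 , - 3/4, - 3/5,0  ,  5/9, 5/4, 4,6.55, 7, 7 , 8, 8]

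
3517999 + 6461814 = 9979813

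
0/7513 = 0 =0.00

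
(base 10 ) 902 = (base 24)1de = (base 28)146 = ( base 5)12102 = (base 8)1606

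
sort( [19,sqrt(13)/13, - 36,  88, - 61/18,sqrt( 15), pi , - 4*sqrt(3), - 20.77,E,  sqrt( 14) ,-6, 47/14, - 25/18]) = [-36, - 20.77, - 4*sqrt(3),  -  6, - 61/18, - 25/18,sqrt( 13)/13, E, pi , 47/14 , sqrt(14), sqrt(15), 19 , 88] 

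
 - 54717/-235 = 54717/235 = 232.84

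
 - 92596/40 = - 2315 + 1/10=- 2314.90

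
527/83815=527/83815 =0.01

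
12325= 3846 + 8479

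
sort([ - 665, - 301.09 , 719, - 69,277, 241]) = [- 665, - 301.09,- 69,241, 277 , 719 ]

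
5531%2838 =2693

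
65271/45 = 1450 +7/15 = 1450.47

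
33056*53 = 1751968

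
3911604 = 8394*466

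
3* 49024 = 147072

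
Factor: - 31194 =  - 2^1*3^2*1733^1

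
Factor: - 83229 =-3^1*27743^1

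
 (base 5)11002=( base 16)2F0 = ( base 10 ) 752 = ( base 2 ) 1011110000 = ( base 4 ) 23300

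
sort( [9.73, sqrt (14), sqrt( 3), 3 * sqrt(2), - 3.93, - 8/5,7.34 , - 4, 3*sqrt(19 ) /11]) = [ - 4 ,-3.93, - 8/5,  3*sqrt(19) /11, sqrt( 3 ), sqrt ( 14 ) , 3*sqrt( 2),7.34,9.73 ]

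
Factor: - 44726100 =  - 2^2*3^1 * 5^2*149087^1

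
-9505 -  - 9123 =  - 382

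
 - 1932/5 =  - 1932/5 = - 386.40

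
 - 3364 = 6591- 9955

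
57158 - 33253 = 23905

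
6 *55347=332082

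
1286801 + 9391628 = 10678429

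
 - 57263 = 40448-97711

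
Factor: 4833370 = 2^1*5^1*483337^1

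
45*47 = 2115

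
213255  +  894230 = 1107485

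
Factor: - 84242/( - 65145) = 2^1 * 3^( - 1)*5^( - 1)  *  43^( - 1)*73^1 * 101^( - 1 ) *577^1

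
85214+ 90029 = 175243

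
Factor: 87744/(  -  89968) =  - 5484/5623= - 2^2*3^1*457^1*5623^ ( - 1)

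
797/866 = 797/866= 0.92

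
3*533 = 1599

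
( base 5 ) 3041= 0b110001100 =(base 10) 396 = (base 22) I0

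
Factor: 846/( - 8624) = -423/4312 = - 2^( - 3)*3^2*7^( - 2)*11^( - 1 )*47^1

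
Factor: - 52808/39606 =-4/3 = - 2^2*3^ ( - 1 )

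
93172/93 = 93172/93= 1001.85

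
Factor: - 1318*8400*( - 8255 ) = 2^5*3^1* 5^3*7^1*13^1*127^1 * 659^1 = 91392756000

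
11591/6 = 11591/6 = 1931.83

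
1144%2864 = 1144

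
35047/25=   35047/25=1401.88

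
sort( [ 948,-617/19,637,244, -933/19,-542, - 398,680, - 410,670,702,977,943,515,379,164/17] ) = [- 542,-410 , - 398, - 933/19, - 617/19 , 164/17,244,379 , 515,637, 670,  680,702,943, 948, 977]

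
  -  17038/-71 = 239+69/71 = 239.97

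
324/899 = 324/899 = 0.36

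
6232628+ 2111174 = 8343802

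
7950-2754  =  5196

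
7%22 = 7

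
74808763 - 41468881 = 33339882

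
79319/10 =79319/10=7931.90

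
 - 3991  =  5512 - 9503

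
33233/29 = 33233/29 = 1145.97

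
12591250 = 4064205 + 8527045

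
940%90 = 40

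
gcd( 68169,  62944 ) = 1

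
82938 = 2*41469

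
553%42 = 7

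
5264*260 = 1368640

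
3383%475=58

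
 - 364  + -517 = - 881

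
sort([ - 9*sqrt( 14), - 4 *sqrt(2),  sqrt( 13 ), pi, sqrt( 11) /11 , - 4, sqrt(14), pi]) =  [ - 9*sqrt( 14),- 4* sqrt( 2), - 4, sqrt( 11 )/11, pi,pi,sqrt( 13) , sqrt( 14)]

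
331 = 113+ 218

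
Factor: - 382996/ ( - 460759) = 2^2 * 13^ (  -  1 ) * 67^(- 1 )*181^1 = 724/871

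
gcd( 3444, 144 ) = 12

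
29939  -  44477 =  - 14538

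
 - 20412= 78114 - 98526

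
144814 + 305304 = 450118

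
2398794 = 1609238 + 789556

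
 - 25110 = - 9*2790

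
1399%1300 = 99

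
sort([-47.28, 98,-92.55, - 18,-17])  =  [ - 92.55,-47.28,-18, - 17,98 ] 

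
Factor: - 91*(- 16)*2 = 2^5*7^1* 13^1 = 2912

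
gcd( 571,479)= 1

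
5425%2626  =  173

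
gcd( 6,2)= 2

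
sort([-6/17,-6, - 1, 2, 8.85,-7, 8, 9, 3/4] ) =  [ - 7,  -  6,  -  1, - 6/17, 3/4, 2, 8, 8.85, 9 ]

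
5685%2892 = 2793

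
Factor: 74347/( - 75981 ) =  - 91/93 = - 3^( - 1)*7^1*13^1*31^(-1 )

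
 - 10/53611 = -10/53611 = - 0.00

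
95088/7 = 13584 = 13584.00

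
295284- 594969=-299685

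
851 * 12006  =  10217106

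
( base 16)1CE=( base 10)462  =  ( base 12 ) 326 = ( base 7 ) 1230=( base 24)j6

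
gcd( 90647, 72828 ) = 1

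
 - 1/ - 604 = 1/604= 0.00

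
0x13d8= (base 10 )5080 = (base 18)FC4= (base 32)4uo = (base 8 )11730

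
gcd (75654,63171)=9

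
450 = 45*10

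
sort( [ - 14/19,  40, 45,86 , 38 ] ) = [-14/19,38, 40, 45 , 86 ] 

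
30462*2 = 60924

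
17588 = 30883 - 13295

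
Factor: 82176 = 2^8 * 3^1*107^1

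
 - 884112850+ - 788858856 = -1672971706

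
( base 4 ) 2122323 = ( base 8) 23273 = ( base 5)304130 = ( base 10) 9915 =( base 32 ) 9LR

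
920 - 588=332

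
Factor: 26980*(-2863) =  - 77243740 = - 2^2 * 5^1*7^1 *19^1*71^1*409^1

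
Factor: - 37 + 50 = 13^1  =  13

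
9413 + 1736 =11149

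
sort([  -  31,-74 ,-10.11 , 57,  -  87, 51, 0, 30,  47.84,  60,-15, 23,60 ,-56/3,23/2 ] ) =[ - 87,-74, - 31,- 56/3 , - 15 ,  -  10.11,0,  23/2,23,30, 47.84 , 51, 57,60,  60]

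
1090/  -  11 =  - 100 + 10/11 = -99.09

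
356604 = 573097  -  216493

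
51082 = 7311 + 43771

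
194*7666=1487204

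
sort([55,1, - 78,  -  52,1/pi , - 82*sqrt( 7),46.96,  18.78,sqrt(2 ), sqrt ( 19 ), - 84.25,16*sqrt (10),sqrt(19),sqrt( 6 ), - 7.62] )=[ - 82*sqrt( 7), - 84.25 , - 78, - 52,  -  7.62 , 1/pi,1,sqrt( 2),sqrt( 6), sqrt( 19),sqrt( 19 ),18.78,  46.96 , 16*sqrt( 10),55] 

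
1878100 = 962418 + 915682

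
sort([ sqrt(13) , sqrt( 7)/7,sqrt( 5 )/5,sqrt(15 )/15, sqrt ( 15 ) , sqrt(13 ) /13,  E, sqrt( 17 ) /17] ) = [sqrt( 17)/17,sqrt( 15)/15,sqrt(13)/13, sqrt( 7)/7,sqrt(5 ) /5, E, sqrt( 13),sqrt( 15 )]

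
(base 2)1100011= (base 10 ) 99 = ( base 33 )30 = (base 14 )71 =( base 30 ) 39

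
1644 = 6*274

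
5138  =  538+4600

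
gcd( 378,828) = 18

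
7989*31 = 247659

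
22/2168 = 11/1084=0.01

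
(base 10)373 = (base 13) 229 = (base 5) 2443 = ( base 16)175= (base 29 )CP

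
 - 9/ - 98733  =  3/32911 = 0.00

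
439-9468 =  - 9029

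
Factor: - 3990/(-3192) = 2^ ( - 2 )*5^1 = 5/4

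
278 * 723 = 200994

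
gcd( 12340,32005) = 5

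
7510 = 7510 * 1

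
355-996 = -641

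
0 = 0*473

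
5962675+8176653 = 14139328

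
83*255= 21165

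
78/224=39/112= 0.35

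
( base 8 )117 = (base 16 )4F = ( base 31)2h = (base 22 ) 3D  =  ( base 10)79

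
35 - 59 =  - 24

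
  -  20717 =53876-74593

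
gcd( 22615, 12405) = 5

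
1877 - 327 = 1550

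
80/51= 1  +  29/51 = 1.57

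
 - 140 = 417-557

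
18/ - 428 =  - 1 +205/214 = - 0.04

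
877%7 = 2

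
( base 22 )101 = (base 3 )122222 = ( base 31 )fk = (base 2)111100101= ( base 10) 485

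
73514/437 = 73514/437=168.22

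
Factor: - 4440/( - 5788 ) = 1110/1447  =  2^1*3^1*5^1*37^1*1447^( - 1)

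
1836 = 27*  68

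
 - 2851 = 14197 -17048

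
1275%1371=1275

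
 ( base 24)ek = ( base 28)ck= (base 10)356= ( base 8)544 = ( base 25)E6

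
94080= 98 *960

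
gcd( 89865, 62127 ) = 9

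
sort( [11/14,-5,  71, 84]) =[ - 5, 11/14, 71,84 ]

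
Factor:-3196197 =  - 3^2*107^1*3319^1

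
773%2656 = 773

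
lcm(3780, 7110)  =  298620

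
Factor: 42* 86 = 2^2*3^1*7^1 * 43^1 = 3612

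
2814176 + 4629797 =7443973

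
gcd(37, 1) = 1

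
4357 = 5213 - 856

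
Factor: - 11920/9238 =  - 40/31 = - 2^3*5^1*31^( - 1)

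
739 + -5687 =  - 4948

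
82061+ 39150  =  121211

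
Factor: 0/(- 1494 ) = 0^1 = 0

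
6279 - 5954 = 325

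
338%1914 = 338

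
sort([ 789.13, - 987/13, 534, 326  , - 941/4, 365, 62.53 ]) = [ - 941/4, - 987/13, 62.53, 326,365, 534,789.13]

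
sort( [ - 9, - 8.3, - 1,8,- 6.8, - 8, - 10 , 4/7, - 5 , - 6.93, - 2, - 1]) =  [ - 10,-9, - 8.3, - 8, - 6.93, - 6.8, - 5, - 2, - 1, - 1,  4/7, 8]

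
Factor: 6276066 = 2^1*3^1*59^1*17729^1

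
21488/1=21488 = 21488.00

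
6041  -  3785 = 2256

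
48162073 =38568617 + 9593456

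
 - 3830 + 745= - 3085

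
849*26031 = 22100319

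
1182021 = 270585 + 911436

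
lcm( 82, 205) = 410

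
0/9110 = 0 = 0.00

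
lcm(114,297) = 11286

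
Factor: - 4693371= - 3^1*1564457^1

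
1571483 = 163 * 9641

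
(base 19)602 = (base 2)100001111000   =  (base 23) 426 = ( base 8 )4170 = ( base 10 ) 2168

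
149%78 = 71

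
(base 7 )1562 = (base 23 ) 14b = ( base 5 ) 10012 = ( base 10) 632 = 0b1001111000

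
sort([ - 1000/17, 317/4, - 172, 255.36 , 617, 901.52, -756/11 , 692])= [ - 172, - 756/11,-1000/17,317/4,255.36,617,692,901.52] 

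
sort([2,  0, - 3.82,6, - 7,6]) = [ - 7, - 3.82,0 , 2, 6,6 ] 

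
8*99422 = 795376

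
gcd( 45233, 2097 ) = 1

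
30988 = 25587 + 5401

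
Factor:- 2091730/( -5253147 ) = 2^1*3^(-3)*5^1* 29^(- 1)*6709^(-1)*209173^1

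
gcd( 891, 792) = 99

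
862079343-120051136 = 742028207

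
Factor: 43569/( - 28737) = - 47/31 =- 31^( -1 )*47^1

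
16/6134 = 8/3067 = 0.00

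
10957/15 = 730  +  7/15 = 730.47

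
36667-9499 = 27168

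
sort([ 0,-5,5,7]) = [ - 5,0,5, 7]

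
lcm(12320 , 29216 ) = 1022560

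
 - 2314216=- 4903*472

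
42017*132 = 5546244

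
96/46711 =96/46711 =0.00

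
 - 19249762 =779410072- 798659834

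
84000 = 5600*15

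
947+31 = 978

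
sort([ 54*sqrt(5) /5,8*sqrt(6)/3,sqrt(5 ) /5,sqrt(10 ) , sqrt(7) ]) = [ sqrt(5 ) /5,sqrt( 7),sqrt( 10 ), 8*sqrt(6 ) /3, 54*sqrt( 5)/5]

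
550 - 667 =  - 117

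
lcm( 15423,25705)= 77115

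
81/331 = 81/331 = 0.24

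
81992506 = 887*92438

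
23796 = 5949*4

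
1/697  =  1/697 = 0.00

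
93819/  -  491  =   - 93819/491 = - 191.08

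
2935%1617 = 1318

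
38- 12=26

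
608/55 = 11+3/55 = 11.05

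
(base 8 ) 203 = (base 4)2003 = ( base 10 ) 131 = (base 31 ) 47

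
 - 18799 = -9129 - 9670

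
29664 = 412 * 72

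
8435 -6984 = 1451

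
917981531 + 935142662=1853124193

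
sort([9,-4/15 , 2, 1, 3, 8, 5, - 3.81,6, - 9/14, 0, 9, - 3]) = [ -3.81, - 3, - 9/14, - 4/15, 0,1, 2, 3, 5, 6,8, 9,9]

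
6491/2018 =3 + 437/2018 = 3.22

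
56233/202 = 278  +  77/202 = 278.38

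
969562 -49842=919720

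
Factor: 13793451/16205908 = 2^( - 2 )*3^1*7^2*103^1*911^1 * 4051477^( - 1 )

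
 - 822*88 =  - 72336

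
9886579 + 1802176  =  11688755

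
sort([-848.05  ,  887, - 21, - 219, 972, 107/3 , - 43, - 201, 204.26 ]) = [ - 848.05,  -  219, - 201, - 43, - 21, 107/3,204.26,887, 972 ] 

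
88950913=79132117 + 9818796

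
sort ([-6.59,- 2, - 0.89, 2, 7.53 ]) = [ - 6.59,-2  , -0.89, 2,  7.53 ]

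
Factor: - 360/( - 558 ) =2^2*5^1 * 31^(-1) = 20/31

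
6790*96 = 651840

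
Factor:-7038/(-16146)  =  3^( - 1)*13^( - 1)*17^1 = 17/39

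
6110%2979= 152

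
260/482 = 130/241 = 0.54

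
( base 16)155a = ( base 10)5466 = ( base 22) b6a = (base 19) F2D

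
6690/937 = 7 + 131/937 = 7.14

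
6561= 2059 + 4502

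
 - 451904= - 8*56488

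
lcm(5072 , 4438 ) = 35504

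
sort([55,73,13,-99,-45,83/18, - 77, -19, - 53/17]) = [ - 99,-77,-45,-19, - 53/17, 83/18,  13,  55,73]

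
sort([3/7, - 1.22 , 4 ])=[ - 1.22,3/7, 4 ]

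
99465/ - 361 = -276 + 9/19 = -275.53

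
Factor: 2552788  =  2^2*7^1*17^1*31^1*173^1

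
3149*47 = 148003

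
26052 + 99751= 125803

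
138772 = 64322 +74450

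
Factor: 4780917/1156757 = 3^3*7^( - 1 )*113^1*257^( - 1 )*643^ ( - 1 )*1567^1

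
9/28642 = 9/28642= 0.00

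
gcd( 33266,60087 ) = 1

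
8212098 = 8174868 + 37230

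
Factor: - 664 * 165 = - 109560 =- 2^3 * 3^1*5^1*11^1*83^1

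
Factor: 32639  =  127^1*257^1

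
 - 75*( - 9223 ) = 691725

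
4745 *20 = 94900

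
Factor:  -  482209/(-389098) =2^(- 1 )*7^2*13^1*257^(-1) = 637/514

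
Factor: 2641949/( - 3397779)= - 3^( - 2) * 7^( - 1)*11^( - 1 ) * 4903^( - 1)*2641949^1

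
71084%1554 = 1154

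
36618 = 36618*1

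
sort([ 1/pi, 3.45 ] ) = [1/pi,3.45]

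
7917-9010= -1093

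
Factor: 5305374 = 2^1 * 3^2*241^1 * 1223^1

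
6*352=2112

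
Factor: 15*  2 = 30 = 2^1*3^1*5^1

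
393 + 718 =1111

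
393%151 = 91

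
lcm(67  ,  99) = 6633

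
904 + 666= 1570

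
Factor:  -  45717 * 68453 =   -  3^1* 7^4*11^1 *127^1*311^1 = -3129465801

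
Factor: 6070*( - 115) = - 698050 = - 2^1*5^2 * 23^1*607^1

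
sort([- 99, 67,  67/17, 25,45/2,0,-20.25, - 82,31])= [-99,-82, - 20.25 , 0,67/17  ,  45/2,25, 31, 67]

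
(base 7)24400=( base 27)8JP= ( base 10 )6370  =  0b1100011100010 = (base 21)E97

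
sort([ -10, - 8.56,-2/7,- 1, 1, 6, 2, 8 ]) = [ - 10,  -  8.56, - 1 , - 2/7, 1, 2, 6, 8]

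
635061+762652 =1397713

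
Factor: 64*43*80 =220160 = 2^10*5^1*43^1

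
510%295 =215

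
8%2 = 0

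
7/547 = 7/547 = 0.01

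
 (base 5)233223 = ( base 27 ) bk4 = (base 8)20563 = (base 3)102202011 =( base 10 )8563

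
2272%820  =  632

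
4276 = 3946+330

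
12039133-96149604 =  - 84110471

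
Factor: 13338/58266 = 19^1*83^( - 1) =19/83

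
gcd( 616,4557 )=7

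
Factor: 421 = 421^1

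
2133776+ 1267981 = 3401757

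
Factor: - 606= - 2^1*3^1*101^1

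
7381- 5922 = 1459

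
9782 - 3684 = 6098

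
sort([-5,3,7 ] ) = [ - 5, 3 , 7 ] 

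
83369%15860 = 4069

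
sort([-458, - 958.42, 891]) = [ - 958.42, - 458,891] 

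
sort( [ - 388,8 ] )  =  [ - 388,8]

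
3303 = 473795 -470492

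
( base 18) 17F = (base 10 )465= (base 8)721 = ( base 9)566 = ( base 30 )ff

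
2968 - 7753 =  - 4785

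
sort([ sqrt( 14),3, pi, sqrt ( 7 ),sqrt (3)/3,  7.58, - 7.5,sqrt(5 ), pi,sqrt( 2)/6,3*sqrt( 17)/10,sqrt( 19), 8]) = [ - 7.5,sqrt(2)/6,sqrt( 3)/3,3* sqrt(17)/10,sqrt( 5),sqrt(7 ),3,  pi , pi,sqrt(14 ),sqrt(19 ),  7.58, 8]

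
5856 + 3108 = 8964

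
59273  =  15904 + 43369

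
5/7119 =5/7119= 0.00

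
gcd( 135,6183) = 27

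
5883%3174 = 2709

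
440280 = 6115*72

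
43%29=14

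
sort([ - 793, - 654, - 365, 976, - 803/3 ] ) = [- 793, - 654, - 365, - 803/3, 976 ]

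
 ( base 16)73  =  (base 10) 115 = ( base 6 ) 311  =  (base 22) 55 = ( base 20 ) 5F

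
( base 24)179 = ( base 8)1361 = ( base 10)753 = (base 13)45C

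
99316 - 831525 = -732209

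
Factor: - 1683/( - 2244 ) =2^(-2)*3^1 = 3/4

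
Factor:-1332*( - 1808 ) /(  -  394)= - 1204128/197 = - 2^5*3^2 * 37^1*113^1*197^( - 1)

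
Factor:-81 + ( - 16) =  - 97 = - 97^1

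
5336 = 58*92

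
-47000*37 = -1739000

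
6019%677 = 603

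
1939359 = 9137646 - 7198287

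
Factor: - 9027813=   -  3^1*3009271^1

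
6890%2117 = 539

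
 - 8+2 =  - 6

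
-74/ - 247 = 74/247 = 0.30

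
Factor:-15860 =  - 2^2 * 5^1*13^1*61^1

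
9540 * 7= 66780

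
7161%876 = 153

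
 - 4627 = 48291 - 52918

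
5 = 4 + 1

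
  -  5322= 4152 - 9474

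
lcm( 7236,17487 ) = 209844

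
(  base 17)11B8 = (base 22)B37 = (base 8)12425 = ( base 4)1110111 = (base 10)5397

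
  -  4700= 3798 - 8498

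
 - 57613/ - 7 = 57613/7 = 8230.43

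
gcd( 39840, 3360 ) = 480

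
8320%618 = 286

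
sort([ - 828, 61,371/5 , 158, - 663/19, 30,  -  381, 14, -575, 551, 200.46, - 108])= [ - 828, - 575, - 381,  -  108, - 663/19 , 14, 30, 61 , 371/5,158, 200.46, 551 ] 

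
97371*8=778968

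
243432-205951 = 37481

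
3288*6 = 19728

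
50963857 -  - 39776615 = 90740472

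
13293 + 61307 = 74600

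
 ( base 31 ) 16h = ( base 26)1IK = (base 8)2214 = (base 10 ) 1164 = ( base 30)18O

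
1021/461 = 2 + 99/461= 2.21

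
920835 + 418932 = 1339767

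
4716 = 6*786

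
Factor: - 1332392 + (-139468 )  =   - 2^2*3^2*5^1*13^1*17^1*37^1 = - 1471860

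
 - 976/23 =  - 976/23 = - 42.43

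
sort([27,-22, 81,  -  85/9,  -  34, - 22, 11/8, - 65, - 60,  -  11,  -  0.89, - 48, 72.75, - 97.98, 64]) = [-97.98, - 65,  -  60,  -  48, - 34,  -  22  ,- 22,- 11 ,  -  85/9,-0.89, 11/8, 27, 64, 72.75,81] 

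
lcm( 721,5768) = 5768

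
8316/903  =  9 + 9/43 = 9.21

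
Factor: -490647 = -3^1*41^1*3989^1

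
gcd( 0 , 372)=372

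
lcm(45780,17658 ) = 1236060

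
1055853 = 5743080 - 4687227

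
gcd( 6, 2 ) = 2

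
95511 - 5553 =89958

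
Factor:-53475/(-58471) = 3^1*5^2 * 7^(-1 ) * 23^1*31^1*8353^(-1)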